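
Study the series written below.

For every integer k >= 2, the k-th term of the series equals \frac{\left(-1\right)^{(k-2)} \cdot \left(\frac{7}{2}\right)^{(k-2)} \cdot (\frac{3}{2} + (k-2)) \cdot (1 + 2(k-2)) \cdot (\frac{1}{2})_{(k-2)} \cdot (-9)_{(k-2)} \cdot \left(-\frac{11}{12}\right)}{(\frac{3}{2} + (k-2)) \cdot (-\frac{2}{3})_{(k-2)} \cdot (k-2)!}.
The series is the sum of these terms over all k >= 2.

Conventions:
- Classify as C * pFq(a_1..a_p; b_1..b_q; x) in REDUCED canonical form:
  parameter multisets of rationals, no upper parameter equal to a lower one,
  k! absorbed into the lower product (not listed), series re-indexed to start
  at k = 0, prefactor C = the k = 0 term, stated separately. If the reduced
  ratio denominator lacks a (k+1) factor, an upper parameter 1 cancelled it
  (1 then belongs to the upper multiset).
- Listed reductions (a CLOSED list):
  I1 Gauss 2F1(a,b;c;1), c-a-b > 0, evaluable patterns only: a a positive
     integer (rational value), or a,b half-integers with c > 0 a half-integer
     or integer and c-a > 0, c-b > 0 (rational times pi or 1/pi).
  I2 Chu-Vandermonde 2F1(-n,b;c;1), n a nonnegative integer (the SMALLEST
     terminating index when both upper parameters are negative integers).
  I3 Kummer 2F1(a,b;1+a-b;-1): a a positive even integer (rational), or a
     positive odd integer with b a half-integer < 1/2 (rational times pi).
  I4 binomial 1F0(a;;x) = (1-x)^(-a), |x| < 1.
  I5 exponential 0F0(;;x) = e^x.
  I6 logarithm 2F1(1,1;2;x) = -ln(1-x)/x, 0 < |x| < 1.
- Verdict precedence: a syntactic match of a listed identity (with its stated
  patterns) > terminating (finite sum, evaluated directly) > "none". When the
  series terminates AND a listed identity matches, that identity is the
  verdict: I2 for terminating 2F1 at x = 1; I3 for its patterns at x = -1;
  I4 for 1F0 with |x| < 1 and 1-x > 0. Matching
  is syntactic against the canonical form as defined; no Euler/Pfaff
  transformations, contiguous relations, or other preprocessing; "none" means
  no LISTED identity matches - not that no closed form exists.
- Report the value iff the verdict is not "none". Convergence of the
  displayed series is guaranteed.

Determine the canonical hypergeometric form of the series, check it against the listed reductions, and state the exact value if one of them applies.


The series (x = -\frac{7}{2}) is 2F1: upper {-9, \frac{3}{2}}, lower {-\frac{2}{3}}, prefactor -\frac{11}{12}. Verdict: terminating at k = 9: the factor (-9)_k kills every later term; summing the 10 survivors is exact. Exact value: \frac{6571050629342524193}{30601641984}.

Key observation: with t_0 = -\frac{11}{12}, the (-1)^k factor (prefactor -11/12) folds into the argument's sign.
Term ratio: r(k) = -\frac{7}{2} * (k-9) (k+\frac{3}{2}) / [(k-\frac{2}{3}) (k+1)] - rational in k. x = -\frac{7}{2}; t_0 = -\frac{11}{12}; negate the roots.


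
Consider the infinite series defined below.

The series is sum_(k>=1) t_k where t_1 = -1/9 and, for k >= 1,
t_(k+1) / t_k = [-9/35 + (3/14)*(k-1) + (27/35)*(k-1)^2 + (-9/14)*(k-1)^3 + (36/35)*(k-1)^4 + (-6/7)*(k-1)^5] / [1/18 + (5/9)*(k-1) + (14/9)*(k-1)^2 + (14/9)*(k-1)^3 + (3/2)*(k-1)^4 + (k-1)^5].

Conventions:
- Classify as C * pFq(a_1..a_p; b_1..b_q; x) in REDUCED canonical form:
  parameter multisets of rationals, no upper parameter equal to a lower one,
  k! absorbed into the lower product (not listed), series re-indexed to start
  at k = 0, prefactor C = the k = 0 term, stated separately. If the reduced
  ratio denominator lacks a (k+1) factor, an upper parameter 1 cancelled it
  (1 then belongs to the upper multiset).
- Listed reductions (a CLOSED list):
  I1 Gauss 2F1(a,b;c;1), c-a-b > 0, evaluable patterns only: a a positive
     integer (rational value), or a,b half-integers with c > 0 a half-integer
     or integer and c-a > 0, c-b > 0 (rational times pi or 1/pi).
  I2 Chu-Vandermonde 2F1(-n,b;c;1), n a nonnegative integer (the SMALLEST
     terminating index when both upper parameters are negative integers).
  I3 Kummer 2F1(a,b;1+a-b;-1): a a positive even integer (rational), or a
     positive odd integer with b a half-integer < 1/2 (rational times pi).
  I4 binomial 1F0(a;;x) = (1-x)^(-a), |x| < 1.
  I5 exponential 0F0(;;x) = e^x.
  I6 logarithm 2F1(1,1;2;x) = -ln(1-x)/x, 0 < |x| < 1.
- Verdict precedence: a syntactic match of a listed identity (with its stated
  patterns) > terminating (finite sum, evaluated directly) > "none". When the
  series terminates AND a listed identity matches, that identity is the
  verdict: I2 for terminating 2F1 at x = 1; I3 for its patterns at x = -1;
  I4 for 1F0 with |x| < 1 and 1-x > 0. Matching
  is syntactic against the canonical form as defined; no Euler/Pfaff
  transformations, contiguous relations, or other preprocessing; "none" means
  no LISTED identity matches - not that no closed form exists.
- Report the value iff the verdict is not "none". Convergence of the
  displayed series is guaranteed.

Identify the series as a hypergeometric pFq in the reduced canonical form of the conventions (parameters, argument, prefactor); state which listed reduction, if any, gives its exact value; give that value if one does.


x = -6/7 here; the reduced form reads 3F2, upper {-6/5, -1/2, 1/2}, lower {1/6, 1/3}, C = -1/9. Verdict: none. A 3F2 with upper {-6/5, -1/2, 1/2} fits none of I1-I6 at x = -6/7; the sum runs forever.

First insight: t_0 being -1/9, factor the ratio over Q (prefactor -1/9): negated roots = parameters.
Step ratio: r(k) = (-6/7) * (k-6/5) (k-1/2) (k+1/2) / [(k+1/6) (k+1/3) (k+1)] - rational in k. x = (-6/7); t_0 = -1/9; negate the roots.


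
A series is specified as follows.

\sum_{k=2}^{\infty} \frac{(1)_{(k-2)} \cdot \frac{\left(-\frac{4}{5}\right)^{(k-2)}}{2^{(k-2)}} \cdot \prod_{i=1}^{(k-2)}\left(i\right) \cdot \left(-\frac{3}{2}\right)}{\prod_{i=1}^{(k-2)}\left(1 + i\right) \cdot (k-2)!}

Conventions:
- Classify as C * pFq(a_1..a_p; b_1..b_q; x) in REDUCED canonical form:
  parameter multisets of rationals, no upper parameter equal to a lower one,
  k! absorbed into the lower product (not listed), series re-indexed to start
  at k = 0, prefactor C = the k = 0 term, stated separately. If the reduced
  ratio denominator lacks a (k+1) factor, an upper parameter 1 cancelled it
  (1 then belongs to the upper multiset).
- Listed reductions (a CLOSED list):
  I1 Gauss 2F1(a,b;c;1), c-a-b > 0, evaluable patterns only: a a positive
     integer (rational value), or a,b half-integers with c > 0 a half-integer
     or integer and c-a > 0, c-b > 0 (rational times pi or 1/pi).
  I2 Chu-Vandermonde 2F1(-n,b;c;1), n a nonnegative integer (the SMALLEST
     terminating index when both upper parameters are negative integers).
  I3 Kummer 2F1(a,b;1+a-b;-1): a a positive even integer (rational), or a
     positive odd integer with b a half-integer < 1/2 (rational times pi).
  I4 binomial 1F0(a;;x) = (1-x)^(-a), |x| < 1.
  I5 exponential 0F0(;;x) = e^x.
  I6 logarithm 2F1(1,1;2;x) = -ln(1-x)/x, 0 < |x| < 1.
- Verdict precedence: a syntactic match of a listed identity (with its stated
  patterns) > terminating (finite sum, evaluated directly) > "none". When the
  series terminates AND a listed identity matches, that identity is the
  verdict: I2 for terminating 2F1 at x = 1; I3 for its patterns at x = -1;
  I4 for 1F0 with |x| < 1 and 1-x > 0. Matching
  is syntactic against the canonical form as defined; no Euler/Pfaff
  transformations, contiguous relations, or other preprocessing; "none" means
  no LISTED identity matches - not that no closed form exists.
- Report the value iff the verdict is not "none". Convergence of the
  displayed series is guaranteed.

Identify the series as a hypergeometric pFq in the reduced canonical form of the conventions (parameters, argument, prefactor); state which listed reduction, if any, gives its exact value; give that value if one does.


Prefactor -\frac{3}{2}, argument -\frac{2}{5}: 2F1 with upper {1, 1} over lower {2}. Verdict: the I6 logarithm reduction matches (the logarithm: parameters (1,1;2), x = -\frac{2}{5}). Value: \left(-\frac{15}{4}\right) \cdot \ln\left(\frac{7}{5}\right).

Structural cue: t_0 = -\frac{3}{2} here, and the running product (C = -3/2, x = -2/5) telescopes to a rising factorial.
Term ratio: r(k) = -\frac{2}{5} * (k+1) (k+1) / [(k+2) (k+1)] - poly over poly, x = -\frac{2}{5} from leading terms; C = -\frac{3}{2} at k = 0.


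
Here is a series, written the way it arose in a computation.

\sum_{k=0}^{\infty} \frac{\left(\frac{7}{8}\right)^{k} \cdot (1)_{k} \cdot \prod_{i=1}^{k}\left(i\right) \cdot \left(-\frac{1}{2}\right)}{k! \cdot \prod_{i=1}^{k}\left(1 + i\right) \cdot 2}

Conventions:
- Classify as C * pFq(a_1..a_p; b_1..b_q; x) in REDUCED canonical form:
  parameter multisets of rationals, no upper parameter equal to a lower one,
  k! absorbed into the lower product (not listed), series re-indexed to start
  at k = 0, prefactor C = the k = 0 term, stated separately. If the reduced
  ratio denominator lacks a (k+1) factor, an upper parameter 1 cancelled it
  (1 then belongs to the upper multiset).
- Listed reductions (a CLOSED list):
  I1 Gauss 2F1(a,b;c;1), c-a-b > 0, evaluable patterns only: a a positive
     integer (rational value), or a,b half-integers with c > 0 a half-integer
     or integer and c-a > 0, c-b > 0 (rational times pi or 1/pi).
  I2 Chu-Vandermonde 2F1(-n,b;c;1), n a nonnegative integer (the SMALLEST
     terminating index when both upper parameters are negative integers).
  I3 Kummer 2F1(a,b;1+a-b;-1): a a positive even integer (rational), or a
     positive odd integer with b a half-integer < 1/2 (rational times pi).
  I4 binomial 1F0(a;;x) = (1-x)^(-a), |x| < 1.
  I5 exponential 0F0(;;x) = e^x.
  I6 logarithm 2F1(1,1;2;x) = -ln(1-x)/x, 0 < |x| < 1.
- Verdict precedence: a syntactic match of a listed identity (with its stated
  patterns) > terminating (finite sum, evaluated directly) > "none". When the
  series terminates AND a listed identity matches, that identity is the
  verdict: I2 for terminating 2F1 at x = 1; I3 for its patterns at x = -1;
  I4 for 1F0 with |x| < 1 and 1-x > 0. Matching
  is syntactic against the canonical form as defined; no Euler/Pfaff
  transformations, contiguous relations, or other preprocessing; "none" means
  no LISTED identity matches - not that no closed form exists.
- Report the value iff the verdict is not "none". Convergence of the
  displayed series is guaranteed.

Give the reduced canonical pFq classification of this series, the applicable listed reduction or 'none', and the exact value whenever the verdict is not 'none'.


Canonical form: C = -\frac{1}{4} times 2F1 with upper {1, 1}, lower {2}, x = \frac{7}{8}. Verdict (x = \frac{7}{8}): the logarithmic series (I6) applies (the logarithm: parameters (1,1;2), x = \frac{7}{8}). Exact value: \frac{2}{7} \cdot \ln\left(\frac{1}{8}\right).

Key observation: t_0 being -\frac{1}{4}, the constant factors (C = -1/4) combine into one prefactor.
Consecutive-term ratio: r(k) = \frac{7}{8} * (k+1) (k+1) / [(k+2) (k+1)] - rational in k. x = \frac{7}{8}; t_0 = -\frac{1}{4}; negate the roots.


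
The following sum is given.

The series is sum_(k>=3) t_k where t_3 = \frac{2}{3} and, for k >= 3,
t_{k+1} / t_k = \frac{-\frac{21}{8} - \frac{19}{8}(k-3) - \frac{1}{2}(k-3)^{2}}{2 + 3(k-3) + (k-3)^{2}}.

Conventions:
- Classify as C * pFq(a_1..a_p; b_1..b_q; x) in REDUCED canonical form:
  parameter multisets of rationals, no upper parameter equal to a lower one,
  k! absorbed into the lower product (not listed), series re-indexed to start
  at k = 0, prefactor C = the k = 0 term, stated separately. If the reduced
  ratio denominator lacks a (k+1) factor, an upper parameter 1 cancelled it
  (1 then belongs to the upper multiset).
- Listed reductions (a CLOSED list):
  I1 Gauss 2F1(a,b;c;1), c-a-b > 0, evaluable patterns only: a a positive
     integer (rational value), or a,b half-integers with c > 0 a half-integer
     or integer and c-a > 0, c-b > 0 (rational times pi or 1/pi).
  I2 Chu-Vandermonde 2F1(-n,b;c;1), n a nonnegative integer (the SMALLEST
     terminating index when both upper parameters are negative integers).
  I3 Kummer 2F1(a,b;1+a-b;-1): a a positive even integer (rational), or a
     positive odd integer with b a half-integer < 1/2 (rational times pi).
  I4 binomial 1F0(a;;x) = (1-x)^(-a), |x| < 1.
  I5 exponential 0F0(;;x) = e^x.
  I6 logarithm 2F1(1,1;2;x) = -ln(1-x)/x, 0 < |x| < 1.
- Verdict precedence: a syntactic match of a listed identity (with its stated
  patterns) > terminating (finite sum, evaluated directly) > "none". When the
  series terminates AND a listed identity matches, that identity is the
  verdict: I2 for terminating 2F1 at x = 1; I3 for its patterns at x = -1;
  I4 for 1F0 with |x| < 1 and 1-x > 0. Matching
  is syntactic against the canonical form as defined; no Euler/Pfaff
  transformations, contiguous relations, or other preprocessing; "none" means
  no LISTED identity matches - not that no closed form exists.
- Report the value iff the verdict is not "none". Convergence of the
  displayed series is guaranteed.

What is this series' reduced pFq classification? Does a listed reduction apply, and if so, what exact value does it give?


The tell: t_0 = \frac{2}{3} here, and roots of the ratio polynomials (C = 2/3, x = -1/2) are the negated parameters.
Adjacent-term ratio: r(k) = -\frac{1}{2} * (k+\frac{7}{4}) (k+3) / [(k+2) (k+1)] - rational; roots negated = parameters, x = -\frac{1}{2}, C = \frac{2}{3}.

The series (x = -\frac{1}{2}) is 2F1: upper {\frac{7}{4}, 3}, lower {2}, prefactor \frac{2}{3}. Verdict: none. Every listed pattern misses the 2F1 form at -\frac{1}{2}, upper {\frac{7}{4}, 3}.


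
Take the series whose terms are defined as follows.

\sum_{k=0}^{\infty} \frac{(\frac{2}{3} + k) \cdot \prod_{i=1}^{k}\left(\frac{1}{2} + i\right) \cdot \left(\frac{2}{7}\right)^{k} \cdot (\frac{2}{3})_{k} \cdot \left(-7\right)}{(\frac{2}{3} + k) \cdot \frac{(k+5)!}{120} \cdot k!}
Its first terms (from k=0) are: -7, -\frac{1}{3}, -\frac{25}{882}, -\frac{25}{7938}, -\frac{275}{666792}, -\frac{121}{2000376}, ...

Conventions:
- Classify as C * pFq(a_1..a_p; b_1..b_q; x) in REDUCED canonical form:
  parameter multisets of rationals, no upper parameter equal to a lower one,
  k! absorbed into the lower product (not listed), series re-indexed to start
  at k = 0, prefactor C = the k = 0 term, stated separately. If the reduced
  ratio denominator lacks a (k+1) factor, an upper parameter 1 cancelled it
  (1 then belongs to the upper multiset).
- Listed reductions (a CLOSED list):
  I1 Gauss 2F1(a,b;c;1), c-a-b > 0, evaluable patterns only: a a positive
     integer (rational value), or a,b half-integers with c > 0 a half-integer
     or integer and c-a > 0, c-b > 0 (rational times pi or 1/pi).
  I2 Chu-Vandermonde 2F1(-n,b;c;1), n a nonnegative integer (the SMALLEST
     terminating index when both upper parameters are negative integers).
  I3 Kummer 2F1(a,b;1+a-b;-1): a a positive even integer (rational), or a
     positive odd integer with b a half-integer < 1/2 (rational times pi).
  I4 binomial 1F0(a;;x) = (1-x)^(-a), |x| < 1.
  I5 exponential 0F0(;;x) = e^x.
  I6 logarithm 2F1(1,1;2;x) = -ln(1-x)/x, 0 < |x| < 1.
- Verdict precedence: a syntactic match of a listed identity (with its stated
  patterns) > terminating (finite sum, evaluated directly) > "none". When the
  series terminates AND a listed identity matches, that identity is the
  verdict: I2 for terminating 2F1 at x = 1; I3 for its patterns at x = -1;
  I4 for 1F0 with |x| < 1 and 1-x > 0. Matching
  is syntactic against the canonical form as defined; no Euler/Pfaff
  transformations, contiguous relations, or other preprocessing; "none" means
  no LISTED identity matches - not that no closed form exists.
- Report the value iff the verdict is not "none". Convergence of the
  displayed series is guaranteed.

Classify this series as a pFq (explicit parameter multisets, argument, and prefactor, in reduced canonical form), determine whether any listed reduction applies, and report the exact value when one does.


Reduced: x = \frac{2}{7}, 2F1, upper = {\frac{2}{3}, \frac{3}{2}}, lower = {6}, C = -7. Verdict: none - this 2F1 at x = \frac{2}{7} matches no listed pattern, and upper {\frac{2}{3}, \frac{3}{2}} holds no stopper.

First insight: from the first term -7: the denominator's factorial ratio (C = -7, x = 2/7) is a lower Pochhammer.
Ratio: r(k) = \frac{2}{7} * (k+\frac{2}{3}) (k+\frac{3}{2}) / [(k+6) (k+1)] - rational; roots negated = parameters, x = \frac{2}{7}, C = -7.


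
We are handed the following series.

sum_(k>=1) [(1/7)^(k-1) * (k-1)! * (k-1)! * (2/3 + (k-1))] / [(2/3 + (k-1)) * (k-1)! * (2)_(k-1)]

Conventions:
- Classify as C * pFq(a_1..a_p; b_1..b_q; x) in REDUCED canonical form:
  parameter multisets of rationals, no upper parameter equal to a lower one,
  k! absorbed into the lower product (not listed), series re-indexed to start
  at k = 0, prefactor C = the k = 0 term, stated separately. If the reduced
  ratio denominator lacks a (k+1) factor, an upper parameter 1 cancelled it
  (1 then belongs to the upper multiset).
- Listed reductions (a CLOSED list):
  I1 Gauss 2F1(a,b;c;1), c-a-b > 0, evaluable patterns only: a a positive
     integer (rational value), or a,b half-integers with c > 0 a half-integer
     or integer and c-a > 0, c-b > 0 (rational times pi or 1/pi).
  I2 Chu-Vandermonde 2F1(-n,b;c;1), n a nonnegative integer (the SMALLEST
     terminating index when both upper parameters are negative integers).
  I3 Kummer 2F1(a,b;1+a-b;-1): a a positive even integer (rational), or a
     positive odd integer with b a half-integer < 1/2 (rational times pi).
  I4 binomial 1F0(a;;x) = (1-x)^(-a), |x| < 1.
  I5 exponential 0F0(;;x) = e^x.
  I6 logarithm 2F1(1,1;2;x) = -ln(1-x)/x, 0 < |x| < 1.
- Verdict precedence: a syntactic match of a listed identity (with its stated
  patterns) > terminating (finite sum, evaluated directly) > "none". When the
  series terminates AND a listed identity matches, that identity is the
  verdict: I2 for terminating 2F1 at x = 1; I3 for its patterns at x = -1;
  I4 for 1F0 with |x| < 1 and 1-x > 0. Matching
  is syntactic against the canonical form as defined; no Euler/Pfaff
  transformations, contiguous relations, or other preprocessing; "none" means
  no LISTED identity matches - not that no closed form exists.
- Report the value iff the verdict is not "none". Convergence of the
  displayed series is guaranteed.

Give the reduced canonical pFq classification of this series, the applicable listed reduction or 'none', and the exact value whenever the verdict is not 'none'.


At argument 1/7: a 2F1 with upper {1, 1}, lower {2}, scaled by C = 1. Verdict: the logarithmic series (I6) matches (the logarithm: parameters (1,1;2), x = 1/7). Sum: (-7) * ln(6/7).

Key step: from the first term 1: k + 2/3 divides numerator and denominator alike; C = 1 after cancelling.
Adjacent-term ratio: r(k) = (1/7) * (k+1) (k+1) / [(k+2) (k+1)] - rational in k, leading ratio (1/7); with t_0 = 1, classification follows.


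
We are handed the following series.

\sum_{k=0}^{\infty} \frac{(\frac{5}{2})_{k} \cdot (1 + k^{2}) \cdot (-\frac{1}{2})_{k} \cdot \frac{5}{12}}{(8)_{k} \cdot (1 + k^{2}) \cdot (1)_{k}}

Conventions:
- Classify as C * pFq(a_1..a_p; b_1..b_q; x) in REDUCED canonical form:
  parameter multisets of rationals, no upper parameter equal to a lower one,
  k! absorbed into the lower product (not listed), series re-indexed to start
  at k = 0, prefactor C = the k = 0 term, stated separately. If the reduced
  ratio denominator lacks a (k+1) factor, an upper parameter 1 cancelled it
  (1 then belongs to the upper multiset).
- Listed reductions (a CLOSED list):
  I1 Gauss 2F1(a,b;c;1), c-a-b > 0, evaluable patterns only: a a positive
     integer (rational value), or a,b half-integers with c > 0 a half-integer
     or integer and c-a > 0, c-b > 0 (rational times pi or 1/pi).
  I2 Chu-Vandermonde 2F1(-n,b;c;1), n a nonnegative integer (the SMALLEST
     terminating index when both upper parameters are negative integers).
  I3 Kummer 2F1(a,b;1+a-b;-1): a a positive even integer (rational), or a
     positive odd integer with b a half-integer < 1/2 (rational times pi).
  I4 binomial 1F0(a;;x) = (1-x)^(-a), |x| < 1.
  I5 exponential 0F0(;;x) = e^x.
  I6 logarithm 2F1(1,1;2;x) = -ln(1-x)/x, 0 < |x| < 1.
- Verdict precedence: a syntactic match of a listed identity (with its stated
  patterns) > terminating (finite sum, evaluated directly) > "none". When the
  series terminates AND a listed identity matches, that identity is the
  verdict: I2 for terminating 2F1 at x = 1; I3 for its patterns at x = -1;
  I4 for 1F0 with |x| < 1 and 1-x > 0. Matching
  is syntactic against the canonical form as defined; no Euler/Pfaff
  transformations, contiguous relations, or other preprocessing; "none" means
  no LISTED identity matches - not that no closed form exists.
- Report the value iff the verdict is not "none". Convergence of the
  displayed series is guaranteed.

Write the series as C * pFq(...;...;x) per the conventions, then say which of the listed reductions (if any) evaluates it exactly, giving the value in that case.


Classification (C = \frac{5}{12}): 2F1 with upper {-\frac{1}{2}, \frac{5}{2}}, lower {8}, argument x = 1. Verdict: Gauss's theorem I1 (half-integer case) applies (x = 1; upper {-\frac{1}{2}, \frac{5}{2}} half-integers, c = 8 in the evaluable pattern). Exact value: \frac{262144}{243243} / \pi.

First insight: t_0 being \frac{5}{12}, (1)_k (prefactor 5/12) is k! itself.
Step ratio: r(k) = 1 * (k-\frac{1}{2}) (k+\frac{5}{2}) / [(k+8) (k+1)] - rational in k, leading ratio 1; with t_0 = \frac{5}{12}, classification follows.


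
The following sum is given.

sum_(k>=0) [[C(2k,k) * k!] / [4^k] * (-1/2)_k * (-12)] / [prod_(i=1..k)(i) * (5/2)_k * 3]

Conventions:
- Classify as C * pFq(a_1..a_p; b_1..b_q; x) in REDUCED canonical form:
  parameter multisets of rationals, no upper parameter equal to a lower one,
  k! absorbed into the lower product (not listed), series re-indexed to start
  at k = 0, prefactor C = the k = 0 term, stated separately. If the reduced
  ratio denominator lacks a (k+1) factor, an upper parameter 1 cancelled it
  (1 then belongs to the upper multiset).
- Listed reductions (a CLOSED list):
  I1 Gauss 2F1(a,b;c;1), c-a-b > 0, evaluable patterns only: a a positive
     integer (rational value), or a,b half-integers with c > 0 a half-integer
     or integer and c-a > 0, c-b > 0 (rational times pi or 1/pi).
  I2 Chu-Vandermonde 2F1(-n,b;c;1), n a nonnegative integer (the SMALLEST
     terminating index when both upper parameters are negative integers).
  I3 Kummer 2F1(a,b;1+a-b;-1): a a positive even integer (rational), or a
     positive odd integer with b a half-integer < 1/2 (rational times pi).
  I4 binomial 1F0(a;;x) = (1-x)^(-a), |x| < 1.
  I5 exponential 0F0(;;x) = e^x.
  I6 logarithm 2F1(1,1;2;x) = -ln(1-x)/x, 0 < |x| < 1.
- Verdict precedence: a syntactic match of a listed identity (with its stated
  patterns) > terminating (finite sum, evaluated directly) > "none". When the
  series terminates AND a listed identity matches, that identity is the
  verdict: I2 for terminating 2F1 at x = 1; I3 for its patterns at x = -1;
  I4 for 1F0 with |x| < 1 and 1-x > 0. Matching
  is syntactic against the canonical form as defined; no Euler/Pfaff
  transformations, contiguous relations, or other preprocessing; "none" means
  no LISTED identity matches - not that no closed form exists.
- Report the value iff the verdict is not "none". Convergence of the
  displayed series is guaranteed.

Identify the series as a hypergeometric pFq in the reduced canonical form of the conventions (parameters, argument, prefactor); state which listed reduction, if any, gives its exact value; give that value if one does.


The tell: t_0 = -4 here, and the constant factors (prefactor -4) combine into one prefactor.
Term ratio: r(k) = 1 * (k-1/2) (k+1/2) / [(k+5/2) (k+1)] - poly over poly, x = 1 from leading terms; C = -4 at k = 0.

The series (x = 1) is 2F1: upper {-1/2, 1/2}, lower {5/2}, prefactor -4. Verdict: the half-integer Gauss pattern (I1) applies (x = 1; upper {-1/2, 1/2} half-integers, c = 5/2 in the evaluable pattern). Sum: (-9/8) * pi.


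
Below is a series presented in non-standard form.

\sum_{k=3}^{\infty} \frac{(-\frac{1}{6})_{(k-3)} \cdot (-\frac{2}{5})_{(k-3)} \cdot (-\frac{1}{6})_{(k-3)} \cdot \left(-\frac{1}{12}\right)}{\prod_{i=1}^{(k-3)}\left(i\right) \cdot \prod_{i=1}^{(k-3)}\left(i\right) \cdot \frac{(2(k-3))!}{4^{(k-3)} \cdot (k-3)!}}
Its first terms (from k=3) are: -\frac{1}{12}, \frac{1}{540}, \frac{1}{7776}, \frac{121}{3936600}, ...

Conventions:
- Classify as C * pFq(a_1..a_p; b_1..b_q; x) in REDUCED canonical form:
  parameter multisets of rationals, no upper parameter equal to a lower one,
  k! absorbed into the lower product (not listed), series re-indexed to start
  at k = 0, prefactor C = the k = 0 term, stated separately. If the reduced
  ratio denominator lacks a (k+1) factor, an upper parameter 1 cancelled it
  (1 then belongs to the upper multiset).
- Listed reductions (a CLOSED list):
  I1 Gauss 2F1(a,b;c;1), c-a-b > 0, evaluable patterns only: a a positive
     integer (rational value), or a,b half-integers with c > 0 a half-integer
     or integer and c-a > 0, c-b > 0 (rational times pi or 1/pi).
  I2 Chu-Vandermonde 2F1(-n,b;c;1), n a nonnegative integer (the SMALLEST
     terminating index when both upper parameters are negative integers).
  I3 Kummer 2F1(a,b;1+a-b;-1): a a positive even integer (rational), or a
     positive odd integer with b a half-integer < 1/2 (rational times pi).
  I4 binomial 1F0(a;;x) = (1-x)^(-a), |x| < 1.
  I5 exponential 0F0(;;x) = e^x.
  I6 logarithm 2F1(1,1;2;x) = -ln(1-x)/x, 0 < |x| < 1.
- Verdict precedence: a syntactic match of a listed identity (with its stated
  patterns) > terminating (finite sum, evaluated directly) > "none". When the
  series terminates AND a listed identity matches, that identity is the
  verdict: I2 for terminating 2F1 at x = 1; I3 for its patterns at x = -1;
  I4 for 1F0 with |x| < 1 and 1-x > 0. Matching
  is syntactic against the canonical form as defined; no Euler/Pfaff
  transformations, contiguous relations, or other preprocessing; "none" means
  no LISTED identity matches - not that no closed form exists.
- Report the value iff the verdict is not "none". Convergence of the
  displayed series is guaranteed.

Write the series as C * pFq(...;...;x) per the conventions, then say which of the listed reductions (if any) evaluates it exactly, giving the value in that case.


Prefactor -\frac{1}{12}, argument 1: 3F2 with upper {-\frac{2}{5}, -\frac{1}{6}, -\frac{1}{6}} over lower {\frac{1}{2}, 1}. Verdict: none - this 3F2 at x = 1 matches no listed pattern, and upper {-\frac{2}{5}, -\frac{1}{6}, -\frac{1}{6}} holds no stopper.

The tell: x = 1 and the lower (2k)!/(4^k k!) block (prefactor -1/12) is (1/2)_k.
Adjacent-term ratio: r(k) = 1 * (k-\frac{2}{5}) (k-\frac{1}{6}) (k-\frac{1}{6}) / [(k+\frac{1}{2}) (k+1) (k+1)] - rational; roots negated = parameters, x = 1, C = -\frac{1}{12}.


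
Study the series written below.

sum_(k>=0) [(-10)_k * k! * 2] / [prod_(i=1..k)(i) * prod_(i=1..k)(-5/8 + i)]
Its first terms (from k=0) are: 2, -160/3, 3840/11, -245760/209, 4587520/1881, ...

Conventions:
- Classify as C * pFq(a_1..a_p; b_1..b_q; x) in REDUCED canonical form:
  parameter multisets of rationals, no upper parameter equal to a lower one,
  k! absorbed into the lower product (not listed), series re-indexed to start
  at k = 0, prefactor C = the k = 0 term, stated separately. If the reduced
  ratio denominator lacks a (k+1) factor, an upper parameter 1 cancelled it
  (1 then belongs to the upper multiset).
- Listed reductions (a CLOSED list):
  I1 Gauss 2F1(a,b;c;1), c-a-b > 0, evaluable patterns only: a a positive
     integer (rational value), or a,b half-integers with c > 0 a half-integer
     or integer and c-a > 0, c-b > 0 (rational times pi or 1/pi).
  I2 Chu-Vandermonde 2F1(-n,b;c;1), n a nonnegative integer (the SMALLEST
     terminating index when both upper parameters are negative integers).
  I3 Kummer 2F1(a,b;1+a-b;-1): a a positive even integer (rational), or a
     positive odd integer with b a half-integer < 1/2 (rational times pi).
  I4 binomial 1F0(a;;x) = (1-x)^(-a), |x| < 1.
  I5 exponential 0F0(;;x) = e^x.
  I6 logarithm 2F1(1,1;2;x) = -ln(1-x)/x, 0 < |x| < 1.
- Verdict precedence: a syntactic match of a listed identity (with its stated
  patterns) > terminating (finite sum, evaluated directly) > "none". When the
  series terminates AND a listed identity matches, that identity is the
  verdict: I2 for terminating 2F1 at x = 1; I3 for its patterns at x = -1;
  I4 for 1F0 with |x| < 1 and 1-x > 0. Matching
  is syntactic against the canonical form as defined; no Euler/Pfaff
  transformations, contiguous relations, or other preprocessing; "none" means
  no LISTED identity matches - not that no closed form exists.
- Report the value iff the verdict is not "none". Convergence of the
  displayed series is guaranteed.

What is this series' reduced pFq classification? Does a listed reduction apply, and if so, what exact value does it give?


Prefactor 2, argument 1: 2F1 with upper {-10, 1} over lower {3/8}. Verdict at x = 1: Chu-Vandermonde (I2) matches (terminating 2F1 at x = 1 with n = 10, b = 1, c = 3/8). Exact value: -2/15.

Key observation: t_0 = 2 here, and the factorial ratio (C = 2) (k+a-1)!/(a-1)! is a rising factorial (a)_k.
Step ratio: r(k) = 1 * (k-10) (k+1) / [(k+3/8) (k+1)] - rational in k, leading ratio 1; with t_0 = 2, classification follows.


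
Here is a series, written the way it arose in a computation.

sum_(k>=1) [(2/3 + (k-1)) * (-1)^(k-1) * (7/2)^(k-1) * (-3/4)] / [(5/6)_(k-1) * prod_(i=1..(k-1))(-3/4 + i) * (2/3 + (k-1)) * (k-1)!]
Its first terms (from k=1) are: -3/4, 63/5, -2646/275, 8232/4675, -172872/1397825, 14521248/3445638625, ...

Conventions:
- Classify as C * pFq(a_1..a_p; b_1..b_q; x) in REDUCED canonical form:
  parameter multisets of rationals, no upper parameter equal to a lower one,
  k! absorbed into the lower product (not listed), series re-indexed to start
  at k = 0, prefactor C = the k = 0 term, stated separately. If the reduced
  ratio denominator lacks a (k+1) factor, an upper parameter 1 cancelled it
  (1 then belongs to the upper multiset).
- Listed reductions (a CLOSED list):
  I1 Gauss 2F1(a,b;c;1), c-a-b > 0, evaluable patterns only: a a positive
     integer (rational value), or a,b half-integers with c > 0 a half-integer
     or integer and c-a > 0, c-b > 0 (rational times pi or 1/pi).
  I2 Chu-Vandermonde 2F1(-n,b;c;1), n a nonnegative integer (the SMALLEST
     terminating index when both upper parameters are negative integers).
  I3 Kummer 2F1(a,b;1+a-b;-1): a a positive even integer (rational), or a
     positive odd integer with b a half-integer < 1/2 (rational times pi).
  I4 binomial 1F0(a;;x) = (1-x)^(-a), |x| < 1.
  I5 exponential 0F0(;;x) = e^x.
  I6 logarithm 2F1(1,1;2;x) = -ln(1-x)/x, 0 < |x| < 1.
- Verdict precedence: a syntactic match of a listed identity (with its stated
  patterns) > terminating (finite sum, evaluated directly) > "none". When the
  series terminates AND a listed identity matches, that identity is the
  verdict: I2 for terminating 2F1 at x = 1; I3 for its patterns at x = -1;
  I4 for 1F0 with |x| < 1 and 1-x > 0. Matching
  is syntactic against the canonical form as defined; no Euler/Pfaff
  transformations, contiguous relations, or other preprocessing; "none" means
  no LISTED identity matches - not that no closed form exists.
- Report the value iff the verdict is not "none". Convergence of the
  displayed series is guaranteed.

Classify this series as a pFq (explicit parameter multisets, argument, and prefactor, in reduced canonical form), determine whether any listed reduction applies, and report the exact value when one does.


With C = -3/4: the canonical form is 0F2(-; 1/4, 5/6; -7/2). Verdict: none - at argument -7/2 the multisets {-} ; {1/4, 5/6} match no listed identity.

Key step: x = (-7/2) and k + 2/3 divides numerator and denominator alike; C = -3/4, x = -7/2 after cancelling.
Adjacent-term ratio: r(k) = (-7/2) * 1 / [(k+1/4) (k+5/6) (k+1)] - rational; roots negated = parameters, x = (-7/2), C = -3/4.


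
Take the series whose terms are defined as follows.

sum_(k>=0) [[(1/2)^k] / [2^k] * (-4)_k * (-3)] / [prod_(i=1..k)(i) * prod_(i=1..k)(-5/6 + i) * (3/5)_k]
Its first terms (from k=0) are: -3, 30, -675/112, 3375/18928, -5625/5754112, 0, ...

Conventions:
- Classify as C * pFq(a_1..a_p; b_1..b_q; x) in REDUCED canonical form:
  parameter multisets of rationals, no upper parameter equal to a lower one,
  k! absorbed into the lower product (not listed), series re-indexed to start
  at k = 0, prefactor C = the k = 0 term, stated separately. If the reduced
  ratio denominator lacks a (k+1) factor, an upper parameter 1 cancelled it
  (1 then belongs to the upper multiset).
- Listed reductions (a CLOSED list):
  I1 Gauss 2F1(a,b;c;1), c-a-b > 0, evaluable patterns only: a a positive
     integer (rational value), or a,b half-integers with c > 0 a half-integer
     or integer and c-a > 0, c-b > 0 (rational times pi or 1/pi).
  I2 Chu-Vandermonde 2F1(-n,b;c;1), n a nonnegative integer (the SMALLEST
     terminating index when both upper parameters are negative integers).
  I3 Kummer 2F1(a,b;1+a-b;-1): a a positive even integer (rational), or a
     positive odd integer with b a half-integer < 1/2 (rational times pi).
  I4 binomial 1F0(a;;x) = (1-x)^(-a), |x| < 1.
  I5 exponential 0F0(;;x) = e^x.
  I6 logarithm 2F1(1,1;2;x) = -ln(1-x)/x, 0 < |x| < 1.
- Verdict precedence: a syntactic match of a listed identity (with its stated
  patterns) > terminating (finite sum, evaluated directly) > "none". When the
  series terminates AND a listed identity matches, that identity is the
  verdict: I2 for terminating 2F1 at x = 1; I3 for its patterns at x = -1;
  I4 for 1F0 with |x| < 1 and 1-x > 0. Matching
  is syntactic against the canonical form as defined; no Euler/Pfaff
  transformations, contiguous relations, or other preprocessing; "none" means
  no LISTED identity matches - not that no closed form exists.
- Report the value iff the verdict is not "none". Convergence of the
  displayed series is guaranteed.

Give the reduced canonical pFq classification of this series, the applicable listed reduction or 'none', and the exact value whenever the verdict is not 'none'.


First insight: from the first term -3: the product of the first k integers (C = -3) is k!.
Step ratio: r(k) = (1/4) * (k-4) / [(k+1/6) (k+3/5) (k+1)] - rational; roots negated = parameters, x = (1/4), C = -3.

Classification (C = -3): 1F2 with upper {-4}, lower {1/6, 3/5}, argument x = 1/4. Verdict: terminating (-4 upstairs). 5 nonzero terms in all; added directly. Exact value: 121702599/5754112.


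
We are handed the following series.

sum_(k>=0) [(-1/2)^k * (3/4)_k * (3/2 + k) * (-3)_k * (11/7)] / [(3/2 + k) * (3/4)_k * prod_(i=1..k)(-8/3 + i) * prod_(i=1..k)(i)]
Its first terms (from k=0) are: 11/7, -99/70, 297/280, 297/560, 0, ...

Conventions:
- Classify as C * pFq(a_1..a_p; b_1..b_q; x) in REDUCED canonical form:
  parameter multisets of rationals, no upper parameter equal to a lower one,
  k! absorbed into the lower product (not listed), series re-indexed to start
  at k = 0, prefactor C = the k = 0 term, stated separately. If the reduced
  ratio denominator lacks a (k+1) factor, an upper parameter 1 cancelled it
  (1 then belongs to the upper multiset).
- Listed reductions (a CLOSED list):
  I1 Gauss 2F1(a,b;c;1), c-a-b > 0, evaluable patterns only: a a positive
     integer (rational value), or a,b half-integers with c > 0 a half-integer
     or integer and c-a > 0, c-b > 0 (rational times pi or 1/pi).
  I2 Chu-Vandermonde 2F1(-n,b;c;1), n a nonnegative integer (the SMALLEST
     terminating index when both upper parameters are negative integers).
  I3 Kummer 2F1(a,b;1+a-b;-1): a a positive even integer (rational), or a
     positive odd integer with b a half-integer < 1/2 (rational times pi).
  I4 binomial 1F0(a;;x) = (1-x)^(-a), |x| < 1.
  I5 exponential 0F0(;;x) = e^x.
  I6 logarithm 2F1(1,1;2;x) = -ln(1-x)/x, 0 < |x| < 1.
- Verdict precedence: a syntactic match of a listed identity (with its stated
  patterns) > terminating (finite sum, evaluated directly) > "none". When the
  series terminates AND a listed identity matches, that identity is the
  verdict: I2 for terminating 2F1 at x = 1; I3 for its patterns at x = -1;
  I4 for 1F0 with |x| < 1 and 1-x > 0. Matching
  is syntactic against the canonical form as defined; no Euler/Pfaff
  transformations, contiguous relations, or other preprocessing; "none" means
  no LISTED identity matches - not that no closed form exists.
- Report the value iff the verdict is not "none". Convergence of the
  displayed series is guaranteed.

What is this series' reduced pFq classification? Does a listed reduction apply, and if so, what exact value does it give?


Key step: with t_0 = 11/7, the factor k + 3/2 cancels (top and bottom), leaving C = 11/7, x = -1/2.
Ratio: r(k) = (-1/2) * (k-3) / [(k-5/3) (k+1)] - rational in k. x = (-1/2); t_0 = 11/7; negate the roots.

The series (x = -1/2) is 1F1: upper {-3}, lower {-5/3}, prefactor 11/7. Verdict: terminating - the sum ends at index 3 because -3 is a negative integer; exact evaluation follows. Its exact value is 979/560.


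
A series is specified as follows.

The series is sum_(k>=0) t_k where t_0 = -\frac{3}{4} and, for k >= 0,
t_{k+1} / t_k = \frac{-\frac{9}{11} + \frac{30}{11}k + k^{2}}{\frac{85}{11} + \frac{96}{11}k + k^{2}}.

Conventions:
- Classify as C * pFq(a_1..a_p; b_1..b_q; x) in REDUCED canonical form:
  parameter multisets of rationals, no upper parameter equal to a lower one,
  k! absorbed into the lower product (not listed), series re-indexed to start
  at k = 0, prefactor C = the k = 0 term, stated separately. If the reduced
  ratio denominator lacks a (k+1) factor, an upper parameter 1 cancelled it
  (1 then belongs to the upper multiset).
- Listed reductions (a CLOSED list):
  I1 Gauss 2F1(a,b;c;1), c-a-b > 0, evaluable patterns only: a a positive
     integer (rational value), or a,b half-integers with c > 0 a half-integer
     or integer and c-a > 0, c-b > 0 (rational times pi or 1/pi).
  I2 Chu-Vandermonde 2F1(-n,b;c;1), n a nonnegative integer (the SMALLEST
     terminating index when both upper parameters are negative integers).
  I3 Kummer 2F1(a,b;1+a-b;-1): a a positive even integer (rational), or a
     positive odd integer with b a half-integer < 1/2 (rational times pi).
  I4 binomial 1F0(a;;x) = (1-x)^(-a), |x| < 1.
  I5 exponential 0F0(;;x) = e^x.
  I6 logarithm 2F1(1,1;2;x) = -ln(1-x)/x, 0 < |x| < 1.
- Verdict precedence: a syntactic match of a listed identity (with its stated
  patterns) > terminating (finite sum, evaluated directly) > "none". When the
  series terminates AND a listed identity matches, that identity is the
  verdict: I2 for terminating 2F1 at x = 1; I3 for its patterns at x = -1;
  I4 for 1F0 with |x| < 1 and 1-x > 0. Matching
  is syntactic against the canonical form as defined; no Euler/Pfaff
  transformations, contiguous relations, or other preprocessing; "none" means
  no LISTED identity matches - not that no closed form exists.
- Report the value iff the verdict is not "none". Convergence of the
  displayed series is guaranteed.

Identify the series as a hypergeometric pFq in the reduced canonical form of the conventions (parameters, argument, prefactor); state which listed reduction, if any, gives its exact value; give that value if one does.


Classification (C = -\frac{3}{4}): 2F1 with upper {-\frac{3}{11}, 3}, lower {\frac{85}{11}}, argument x = 1. Verdict at x = 1: Gauss (I1, integer-parameter pattern) matches (x = 1: the Gamma ratio telescopes since c-a-b = 5 > 0 and a = 3 in Z>0). Sum: -\frac{4329}{6655}.

Key observation: with t_0 = -\frac{3}{4}, roots of the ratio polynomials (C = -3/4) are the negated parameters.
Term ratio: r(k) = 1 * (k-\frac{3}{11}) (k+3) / [(k+\frac{85}{11}) (k+1)] - rational in k, leading ratio 1; with t_0 = -\frac{3}{4}, classification follows.


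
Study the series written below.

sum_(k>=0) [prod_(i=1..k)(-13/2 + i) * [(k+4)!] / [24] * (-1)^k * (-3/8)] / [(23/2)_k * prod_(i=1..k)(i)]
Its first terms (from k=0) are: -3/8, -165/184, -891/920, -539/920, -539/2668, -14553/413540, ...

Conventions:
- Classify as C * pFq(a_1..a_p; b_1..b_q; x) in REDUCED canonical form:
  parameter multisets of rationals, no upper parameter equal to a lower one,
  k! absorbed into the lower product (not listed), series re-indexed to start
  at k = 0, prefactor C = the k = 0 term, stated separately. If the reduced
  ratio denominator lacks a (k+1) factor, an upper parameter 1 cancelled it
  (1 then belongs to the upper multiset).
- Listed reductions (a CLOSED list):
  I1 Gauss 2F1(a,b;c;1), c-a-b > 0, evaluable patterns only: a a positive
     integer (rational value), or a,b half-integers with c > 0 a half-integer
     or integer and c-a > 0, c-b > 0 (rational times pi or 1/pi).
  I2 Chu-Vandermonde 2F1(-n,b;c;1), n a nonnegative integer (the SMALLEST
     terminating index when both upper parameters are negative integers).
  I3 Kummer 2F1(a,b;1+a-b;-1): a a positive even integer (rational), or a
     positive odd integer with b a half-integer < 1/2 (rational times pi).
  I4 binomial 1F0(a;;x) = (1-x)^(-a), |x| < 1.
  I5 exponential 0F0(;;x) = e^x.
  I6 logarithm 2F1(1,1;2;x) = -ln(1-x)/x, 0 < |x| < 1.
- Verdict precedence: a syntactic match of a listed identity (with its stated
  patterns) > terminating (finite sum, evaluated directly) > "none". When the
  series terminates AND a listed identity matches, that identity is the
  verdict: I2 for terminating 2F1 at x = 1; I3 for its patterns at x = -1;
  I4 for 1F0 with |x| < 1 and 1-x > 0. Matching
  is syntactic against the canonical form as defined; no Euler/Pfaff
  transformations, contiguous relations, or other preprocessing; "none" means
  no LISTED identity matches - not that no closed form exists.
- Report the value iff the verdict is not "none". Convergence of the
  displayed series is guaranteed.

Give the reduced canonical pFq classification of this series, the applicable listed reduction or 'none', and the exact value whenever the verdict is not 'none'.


Prefactor -3/8, argument -1: 2F1 with upper {-11/2, 5} over lower {23/2}. Verdict: the Kummer evaluation I3 matches (x = -1; c = 23/2 equals 1+a-b for upper {-11/2, 5}: listed pattern). Its exact value is (-130945815/134217728) * pi.

First insight: with t_0 = -3/8, the running product (C = -3/8, x = -1) telescopes to a rising factorial.
Step ratio: r(k) = (-1) * (k-11/2) (k+5) / [(k+23/2) (k+1)] - rational; roots negated = parameters, x = (-1), C = -3/8.
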